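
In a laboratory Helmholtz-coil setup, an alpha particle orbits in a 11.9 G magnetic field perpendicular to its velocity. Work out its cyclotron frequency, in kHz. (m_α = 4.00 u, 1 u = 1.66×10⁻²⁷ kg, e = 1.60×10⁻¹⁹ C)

f ≈ 9.13 kHz

f = qB/(2πm) = (2×1.60×10^-19)(1.19×10^-3) / [2π(6.64×10^-27)] = 9130 Hz.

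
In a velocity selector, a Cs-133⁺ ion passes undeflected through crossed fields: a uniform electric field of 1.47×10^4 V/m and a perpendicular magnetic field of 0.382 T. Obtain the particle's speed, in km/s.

v ≈ 38.5 km/s

For zero net force, qE = qvB, so v = E/B.
v = (1.47×10^4) / (0.382) = 3.85×10^4 m/s.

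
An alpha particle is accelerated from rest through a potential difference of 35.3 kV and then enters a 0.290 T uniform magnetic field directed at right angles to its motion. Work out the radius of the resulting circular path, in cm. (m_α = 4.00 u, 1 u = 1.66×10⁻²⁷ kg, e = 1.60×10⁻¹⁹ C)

The kinetic energy gained is K = qV = (2×1.60×10^-19)(3.53×10^4) = 1.13×10^-14 J.
v = √(2K/m) = 1.84×10^6 m/s.
r = mv/(qB) = (6.64×10^-27)(1.84×10^6) / [(2×1.60×10^-19)(0.290)] = 0.132 m.

r ≈ 13.2 cm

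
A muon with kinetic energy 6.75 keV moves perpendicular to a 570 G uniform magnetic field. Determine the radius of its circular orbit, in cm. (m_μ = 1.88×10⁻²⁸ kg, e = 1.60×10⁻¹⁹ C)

Convert the energy: K = 6.75 keV = 1.08×10^-15 J.
v = √(2K/m) = √(2·1.08×10^-15/1.88×10^-28) = 3.39×10^6 m/s.
r = mv/(qB) = (1.88×10^-28)(3.39×10^6) / [(1×1.60×10^-19)(0.0570)] = 0.0699 m.

r ≈ 6.99 cm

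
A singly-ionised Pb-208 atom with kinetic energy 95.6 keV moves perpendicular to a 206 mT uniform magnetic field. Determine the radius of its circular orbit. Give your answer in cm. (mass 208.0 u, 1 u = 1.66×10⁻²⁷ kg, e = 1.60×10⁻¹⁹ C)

Convert the energy: K = 95.6 keV = 1.53×10^-14 J.
v = √(2K/m) = √(2·1.53×10^-14/3.45×10^-25) = 2.98×10^5 m/s.
r = mv/(qB) = (3.45×10^-25)(2.98×10^5) / [(1×1.60×10^-19)(0.206)] = 3.12 m.

r ≈ 312 cm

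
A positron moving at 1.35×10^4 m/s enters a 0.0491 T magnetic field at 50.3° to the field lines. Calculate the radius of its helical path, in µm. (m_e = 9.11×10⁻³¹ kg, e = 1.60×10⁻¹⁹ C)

Only the perpendicular component v⊥ = v sin50.3° = 1.04×10^4 m/s is bent by the field.
r = m v⊥ /(qB) = (9.11×10^-31)(1.04×10^4) / [(1×1.60×10^-19)(0.0491)] = 1.20×10^-6 m.

r ≈ 1.20 µm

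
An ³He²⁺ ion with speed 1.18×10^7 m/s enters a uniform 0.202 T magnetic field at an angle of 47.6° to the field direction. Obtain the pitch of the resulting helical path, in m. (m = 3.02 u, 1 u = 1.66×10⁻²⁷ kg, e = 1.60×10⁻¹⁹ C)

The velocity component along B is v∥ = v cos47.6° = 7.96×10^6 m/s.
The cyclotron period T = 2πm/(qB) = 4.87×10^-7 s is set by m, q, B alone.
Pitch = v∥·T = (7.96×10^6)(4.87×10^-7) = 3.88 m.

pitch ≈ 3.88 m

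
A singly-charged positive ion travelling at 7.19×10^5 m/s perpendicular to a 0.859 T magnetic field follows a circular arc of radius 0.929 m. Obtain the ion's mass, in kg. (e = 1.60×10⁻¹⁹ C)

m ≈ 1.78×10^-25 kg

qvB = mv²/r ⇒ m = qBr/v.
m = (1×1.60×10^-19)(0.859)(0.929) / (7.19×10^5) = 1.78×10^-25 kg.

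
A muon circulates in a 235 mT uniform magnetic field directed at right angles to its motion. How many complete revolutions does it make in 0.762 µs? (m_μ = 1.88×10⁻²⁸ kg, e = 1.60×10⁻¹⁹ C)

N = 24

T = 2πm/(qB) = 2π(1.88×10^-28) / [(1×1.60×10^-19)(0.235)] = 3.1416×10^-8 s.
N = t/T = 7.62×10^-7 / 3.1416×10^-8 ≈ 24.26, so 24 complete revolutions.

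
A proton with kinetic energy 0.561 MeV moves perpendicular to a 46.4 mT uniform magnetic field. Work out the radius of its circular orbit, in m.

r ≈ 2.33 m

Convert the energy: K = 0.561 MeV = 8.98×10^-14 J.
v = √(2K/m) = √(2·8.98×10^-14/1.67×10^-27) = 1.04×10^7 m/s.
r = mv/(qB) = (1.67×10^-27)(1.04×10^7) / [(1×1.60×10^-19)(0.0464)] = 2.33 m.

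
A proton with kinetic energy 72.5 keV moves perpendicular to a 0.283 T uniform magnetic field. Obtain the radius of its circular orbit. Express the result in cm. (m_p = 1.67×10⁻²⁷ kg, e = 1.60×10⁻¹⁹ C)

r ≈ 13.7 cm

Convert the energy: K = 72.5 keV = 1.16×10^-14 J.
v = √(2K/m) = √(2·1.16×10^-14/1.67×10^-27) = 3.73×10^6 m/s.
r = mv/(qB) = (1.67×10^-27)(3.73×10^6) / [(1×1.60×10^-19)(0.283)] = 0.137 m.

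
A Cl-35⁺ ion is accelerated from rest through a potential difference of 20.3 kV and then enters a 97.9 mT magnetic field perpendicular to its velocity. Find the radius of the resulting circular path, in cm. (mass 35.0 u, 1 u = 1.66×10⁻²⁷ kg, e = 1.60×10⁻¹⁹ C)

The kinetic energy gained is K = qV = (1×1.60×10^-19)(2.03×10^4) = 3.25×10^-15 J.
v = √(2K/m) = 3.34×10^5 m/s.
r = mv/(qB) = (5.81×10^-26)(3.34×10^5) / [(1×1.60×10^-19)(0.0979)] = 1.24 m.

r ≈ 124 cm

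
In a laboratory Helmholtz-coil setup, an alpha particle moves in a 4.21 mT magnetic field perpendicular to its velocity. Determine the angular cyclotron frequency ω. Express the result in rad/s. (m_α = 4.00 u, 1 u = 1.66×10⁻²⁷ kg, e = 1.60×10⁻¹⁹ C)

ω ≈ 2.03×10^5 rad/s

ω = qB/m = (2×1.60×10^-19)(4.21×10^-3) / (6.64×10^-27) = 2.03×10^5 rad/s.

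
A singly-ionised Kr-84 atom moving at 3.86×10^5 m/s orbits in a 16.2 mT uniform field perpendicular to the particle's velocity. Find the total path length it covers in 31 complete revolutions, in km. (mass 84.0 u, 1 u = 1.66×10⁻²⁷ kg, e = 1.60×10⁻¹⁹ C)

r = mv/(qB) = 20.8 m, so one revolution covers 2πr = 130 m.
In 31 revolutions: L = 31·2πr = 4040 m.

L ≈ 4.04 km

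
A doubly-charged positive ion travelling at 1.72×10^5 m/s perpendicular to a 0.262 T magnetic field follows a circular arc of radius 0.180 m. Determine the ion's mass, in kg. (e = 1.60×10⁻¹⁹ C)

qvB = mv²/r ⇒ m = qBr/v.
m = (2×1.60×10^-19)(0.262)(0.180) / (1.72×10^5) = 8.77×10^-26 kg.

m ≈ 8.77×10^-26 kg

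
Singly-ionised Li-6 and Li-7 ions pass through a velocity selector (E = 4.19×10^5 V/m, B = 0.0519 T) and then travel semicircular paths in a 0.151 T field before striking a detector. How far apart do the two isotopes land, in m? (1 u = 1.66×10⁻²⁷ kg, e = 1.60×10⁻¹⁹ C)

Δd ≈ 1.11 m

Both emerge at v = E/B₁ = 8.07×10^6 m/s.
r = mv/(qB₂), so r₁ = 3.328 m and r₂ = 3.883 m, giving Δr = 0.555 m.
After a semicircle each ion lands a diameter 2r from the entry slit, so the separation is 2Δr = 1.11 m.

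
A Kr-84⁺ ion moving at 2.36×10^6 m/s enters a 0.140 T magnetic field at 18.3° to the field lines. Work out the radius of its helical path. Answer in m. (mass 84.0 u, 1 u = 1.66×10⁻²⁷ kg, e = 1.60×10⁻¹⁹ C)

Only the perpendicular component v⊥ = v sin18.3° = 7.41×10^5 m/s is bent by the field.
r = m v⊥ /(qB) = (1.39×10^-25)(7.41×10^5) / [(1×1.60×10^-19)(0.140)] = 4.61 m.

r ≈ 4.61 m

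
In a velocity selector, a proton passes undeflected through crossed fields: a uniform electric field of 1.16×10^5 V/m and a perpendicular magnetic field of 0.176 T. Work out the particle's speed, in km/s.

For zero net force, qE = qvB, so v = E/B.
v = (1.16×10^5) / (0.176) = 6.59×10^5 m/s.

v ≈ 659 km/s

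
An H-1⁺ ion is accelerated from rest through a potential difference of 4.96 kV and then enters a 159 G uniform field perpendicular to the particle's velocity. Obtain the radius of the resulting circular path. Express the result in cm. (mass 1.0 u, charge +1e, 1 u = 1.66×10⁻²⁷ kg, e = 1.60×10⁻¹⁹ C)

The kinetic energy gained is K = qV = (1×1.60×10^-19)(4960) = 7.94×10^-16 J.
v = √(2K/m) = 9.78×10^5 m/s.
r = mv/(qB) = (1.66×10^-27)(9.78×10^5) / [(1×1.60×10^-19)(0.0159)] = 0.638 m.

r ≈ 63.8 cm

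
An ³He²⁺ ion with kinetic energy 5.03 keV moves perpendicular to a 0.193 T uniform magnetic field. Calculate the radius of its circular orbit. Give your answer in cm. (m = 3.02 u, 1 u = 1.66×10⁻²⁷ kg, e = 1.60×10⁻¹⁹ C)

Convert the energy: K = 5.03 keV = 8.05×10^-16 J.
v = √(2K/m) = √(2·8.05×10^-16/5.01×10^-27) = 5.67×10^5 m/s.
r = mv/(qB) = (5.01×10^-27)(5.67×10^5) / [(2×1.60×10^-19)(0.193)] = 0.0460 m.

r ≈ 4.60 cm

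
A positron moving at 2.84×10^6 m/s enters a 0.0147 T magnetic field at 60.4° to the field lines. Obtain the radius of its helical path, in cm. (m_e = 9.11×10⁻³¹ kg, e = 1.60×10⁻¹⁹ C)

r ≈ 0.0956 cm

Only the perpendicular component v⊥ = v sin60.4° = 2.47×10^6 m/s is bent by the field.
r = m v⊥ /(qB) = (9.11×10^-31)(2.47×10^6) / [(1×1.60×10^-19)(0.0147)] = 9.56×10^-4 m.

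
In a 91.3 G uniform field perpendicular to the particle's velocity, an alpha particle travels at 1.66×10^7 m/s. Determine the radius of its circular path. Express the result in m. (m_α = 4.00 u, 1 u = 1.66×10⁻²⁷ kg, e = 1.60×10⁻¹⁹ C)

r ≈ 37.7 m

The magnetic force provides the centripetal force: qvB = mv²/r, so r = mv/(qB).
r = (6.64×10^-27 kg)(1.66×10^7 m/s) / [(2×1.60×10^-19 C)(9.13×10^-3 T)] = 37.7 m.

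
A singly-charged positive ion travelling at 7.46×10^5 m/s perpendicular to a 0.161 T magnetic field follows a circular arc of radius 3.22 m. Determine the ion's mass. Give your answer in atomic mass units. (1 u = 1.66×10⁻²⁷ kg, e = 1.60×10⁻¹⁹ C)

qvB = mv²/r ⇒ m = qBr/v.
m = (1×1.60×10^-19)(0.161)(3.22) / (7.46×10^5) = 1.11×10^-25 kg = 67.0 u.

m ≈ 67.0 u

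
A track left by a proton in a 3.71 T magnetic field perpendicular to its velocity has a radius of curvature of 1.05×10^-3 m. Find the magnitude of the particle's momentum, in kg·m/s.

Since qvB = mv²/r, the momentum p = mv = qBr.
p = (1×1.60×10^-19)(3.71)(1.05×10^-3) = 6.23×10^-22 kg·m/s.

p ≈ 6.23×10^-22 kg·m/s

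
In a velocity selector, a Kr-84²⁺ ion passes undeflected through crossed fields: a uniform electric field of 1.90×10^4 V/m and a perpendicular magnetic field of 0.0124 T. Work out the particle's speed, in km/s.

For zero net force, qE = qvB, so v = E/B.
v = (1.90×10^4) / (0.0124) = 1.53×10^6 m/s.

v ≈ 1530 km/s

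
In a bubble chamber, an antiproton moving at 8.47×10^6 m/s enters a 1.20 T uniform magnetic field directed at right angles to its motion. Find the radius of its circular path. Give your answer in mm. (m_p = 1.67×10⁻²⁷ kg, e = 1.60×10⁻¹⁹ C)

r ≈ 73.7 mm

The magnetic force provides the centripetal force: qvB = mv²/r, so r = mv/(qB).
r = (1.67×10^-27 kg)(8.47×10^6 m/s) / [(1×1.60×10^-19 C)(1.20 T)] = 0.0737 m.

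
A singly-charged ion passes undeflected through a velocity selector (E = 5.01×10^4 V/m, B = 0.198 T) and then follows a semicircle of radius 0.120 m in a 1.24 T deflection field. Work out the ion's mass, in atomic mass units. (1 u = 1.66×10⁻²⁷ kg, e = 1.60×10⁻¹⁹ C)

m ≈ 56.7 u

v = E/B₁ = 2.53×10^5 m/s.
From r = mv/(qB₂), m = qB₂r/v = (1×1.60×10^-19)(1.24)(0.120) / (2.53×10^5) = 9.41×10^-26 kg.
In atomic mass units: m = 9.41×10^-26 / 1.66×10^-27 = 56.7 u.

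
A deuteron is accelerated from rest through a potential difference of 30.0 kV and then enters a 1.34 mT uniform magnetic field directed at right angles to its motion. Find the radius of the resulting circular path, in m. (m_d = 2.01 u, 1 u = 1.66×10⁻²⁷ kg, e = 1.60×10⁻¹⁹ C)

The kinetic energy gained is K = qV = (1×1.60×10^-19)(3.00×10^4) = 4.80×10^-15 J.
v = √(2K/m) = 1.70×10^6 m/s.
r = mv/(qB) = (3.34×10^-27)(1.70×10^6) / [(1×1.60×10^-19)(1.34×10^-3)] = 26.4 m.

r ≈ 26.4 m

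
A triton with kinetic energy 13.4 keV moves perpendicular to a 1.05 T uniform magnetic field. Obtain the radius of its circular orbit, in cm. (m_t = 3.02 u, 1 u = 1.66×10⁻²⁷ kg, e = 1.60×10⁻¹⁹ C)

r ≈ 2.76 cm

Convert the energy: K = 13.4 keV = 2.14×10^-15 J.
v = √(2K/m) = √(2·2.14×10^-15/5.01×10^-27) = 9.25×10^5 m/s.
r = mv/(qB) = (5.01×10^-27)(9.25×10^5) / [(1×1.60×10^-19)(1.05)] = 0.0276 m.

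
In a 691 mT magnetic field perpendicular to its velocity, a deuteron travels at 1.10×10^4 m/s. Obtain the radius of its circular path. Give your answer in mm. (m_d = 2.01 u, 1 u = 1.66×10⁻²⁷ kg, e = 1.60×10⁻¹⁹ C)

The magnetic force provides the centripetal force: qvB = mv²/r, so r = mv/(qB).
r = (3.34×10^-27 kg)(1.10×10^4 m/s) / [(1×1.60×10^-19 C)(0.691 T)] = 3.32×10^-4 m.

r ≈ 0.332 mm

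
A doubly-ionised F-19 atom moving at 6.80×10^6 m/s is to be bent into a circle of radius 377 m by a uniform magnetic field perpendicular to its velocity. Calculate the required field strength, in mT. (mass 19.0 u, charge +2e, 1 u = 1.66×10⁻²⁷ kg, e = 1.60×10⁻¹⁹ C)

B ≈ 1.78 mT

qvB = mv²/r gives B = mv/(qr).
B = (3.15×10^-26)(6.80×10^6) / [(2×1.60×10^-19)(377)] = 1.78×10^-3 T.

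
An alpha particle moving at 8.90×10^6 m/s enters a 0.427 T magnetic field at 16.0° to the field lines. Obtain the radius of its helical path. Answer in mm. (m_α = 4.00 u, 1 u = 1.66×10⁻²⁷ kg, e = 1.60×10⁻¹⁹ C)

r ≈ 119 mm

Only the perpendicular component v⊥ = v sin16.0° = 2.45×10^6 m/s is bent by the field.
r = m v⊥ /(qB) = (6.64×10^-27)(2.45×10^6) / [(2×1.60×10^-19)(0.427)] = 0.119 m.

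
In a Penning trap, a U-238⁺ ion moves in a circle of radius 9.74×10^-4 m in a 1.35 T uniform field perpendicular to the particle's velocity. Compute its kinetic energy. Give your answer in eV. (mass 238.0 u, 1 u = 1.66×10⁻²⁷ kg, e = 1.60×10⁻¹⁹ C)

K ≈ 0.350 eV

v = qBr/m = (1×1.60×10^-19)(1.35)(9.74×10^-4) / (3.95×10^-25) = 533 m/s.
K = ½mv² = 0.5·(3.95×10^-25)·(533)² = 5.60×10^-20 J = 0.350 eV.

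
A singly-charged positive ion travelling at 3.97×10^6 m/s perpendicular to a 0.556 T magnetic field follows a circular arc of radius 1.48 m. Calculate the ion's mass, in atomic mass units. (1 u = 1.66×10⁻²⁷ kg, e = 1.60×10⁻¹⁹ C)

qvB = mv²/r ⇒ m = qBr/v.
m = (1×1.60×10^-19)(0.556)(1.48) / (3.97×10^6) = 3.32×10^-26 kg = 20.0 u.

m ≈ 20.0 u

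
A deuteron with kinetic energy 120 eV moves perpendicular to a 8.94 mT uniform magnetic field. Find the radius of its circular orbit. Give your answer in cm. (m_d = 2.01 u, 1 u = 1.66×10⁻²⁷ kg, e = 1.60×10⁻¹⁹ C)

r ≈ 25.0 cm

Convert the energy: K = 120 eV = 1.92×10^-17 J.
v = √(2K/m) = √(2·1.92×10^-17/3.34×10^-27) = 1.07×10^5 m/s.
r = mv/(qB) = (3.34×10^-27)(1.07×10^5) / [(1×1.60×10^-19)(8.94×10^-3)] = 0.250 m.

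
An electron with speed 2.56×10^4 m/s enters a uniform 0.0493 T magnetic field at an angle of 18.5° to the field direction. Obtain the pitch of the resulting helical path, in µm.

pitch ≈ 17.6 µm

The velocity component along B is v∥ = v cos18.5° = 2.43×10^4 m/s.
The cyclotron period T = 2πm/(qB) = 7.26×10^-10 s is set by m, q, B alone.
Pitch = v∥·T = (2.43×10^4)(7.26×10^-10) = 1.76×10^-5 m.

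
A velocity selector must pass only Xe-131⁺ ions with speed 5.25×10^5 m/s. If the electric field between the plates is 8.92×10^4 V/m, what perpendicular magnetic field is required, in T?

B ≈ 0.170 T

qE = qvB ⇒ B = E/v = (8.92×10^4) / (5.25×10^5) = 0.170 T.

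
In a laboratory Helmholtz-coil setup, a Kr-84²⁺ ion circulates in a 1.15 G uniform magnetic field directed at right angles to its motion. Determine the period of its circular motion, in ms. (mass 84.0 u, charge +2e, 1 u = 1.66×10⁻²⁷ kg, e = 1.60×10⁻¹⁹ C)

T ≈ 23.8 ms

The cyclotron period is independent of speed: T = 2πm/(qB).
T = 2π(1.39×10^-25) / [(2×1.60×10^-19)(1.15×10^-4)] = 0.0238 s.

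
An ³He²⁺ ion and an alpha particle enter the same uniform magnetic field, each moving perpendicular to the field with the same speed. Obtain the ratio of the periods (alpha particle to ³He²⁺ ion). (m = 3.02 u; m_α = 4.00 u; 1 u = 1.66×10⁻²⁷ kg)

ratio ≈ 1.32

T = 2πm/(qB) is independent of speed, so T₂/T₁ = (m₂/q₂)/(m₁/q₁).
T_{alpha particle}/T_{³He²⁺ ion} = (6.64×10^-27/2e) / (5.01×10^-27/2e) = 1.32.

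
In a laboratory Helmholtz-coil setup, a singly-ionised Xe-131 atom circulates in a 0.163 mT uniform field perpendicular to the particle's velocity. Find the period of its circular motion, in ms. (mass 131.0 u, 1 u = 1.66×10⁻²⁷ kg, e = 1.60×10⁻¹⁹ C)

The cyclotron period is independent of speed: T = 2πm/(qB).
T = 2π(2.17×10^-25) / [(1×1.60×10^-19)(1.63×10^-4)] = 0.0524 s.

T ≈ 52.4 ms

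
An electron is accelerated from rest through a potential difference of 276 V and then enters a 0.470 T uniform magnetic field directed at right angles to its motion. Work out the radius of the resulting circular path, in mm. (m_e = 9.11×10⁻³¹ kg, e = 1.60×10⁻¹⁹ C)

The kinetic energy gained is K = qV = (1×1.60×10^-19)(276) = 4.42×10^-17 J.
v = √(2K/m) = 9.85×10^6 m/s.
r = mv/(qB) = (9.11×10^-31)(9.85×10^6) / [(1×1.60×10^-19)(0.470)] = 1.19×10^-4 m.

r ≈ 0.119 mm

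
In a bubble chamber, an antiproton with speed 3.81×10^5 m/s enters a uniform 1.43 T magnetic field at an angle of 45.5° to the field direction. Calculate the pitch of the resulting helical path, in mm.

pitch ≈ 12.2 mm

The velocity component along B is v∥ = v cos45.5° = 2.67×10^5 m/s.
The cyclotron period T = 2πm/(qB) = 4.59×10^-8 s is set by m, q, B alone.
Pitch = v∥·T = (2.67×10^5)(4.59×10^-8) = 0.0122 m.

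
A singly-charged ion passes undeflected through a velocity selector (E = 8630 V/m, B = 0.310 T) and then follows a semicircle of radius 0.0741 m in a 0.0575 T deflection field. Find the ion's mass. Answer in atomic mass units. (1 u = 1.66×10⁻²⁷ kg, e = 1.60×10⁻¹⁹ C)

v = E/B₁ = 2.78×10^4 m/s.
From r = mv/(qB₂), m = qB₂r/v = (1×1.60×10^-19)(0.0575)(0.0741) / (2.78×10^4) = 2.45×10^-26 kg.
In atomic mass units: m = 2.45×10^-26 / 1.66×10^-27 = 14.8 u.

m ≈ 14.8 u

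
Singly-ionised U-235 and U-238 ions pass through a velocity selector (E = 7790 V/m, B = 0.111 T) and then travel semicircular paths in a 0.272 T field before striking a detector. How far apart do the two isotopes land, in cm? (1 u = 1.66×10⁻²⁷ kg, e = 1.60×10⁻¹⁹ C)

Δd ≈ 1.61 cm

Both emerge at v = E/B₁ = 7.02×10^4 m/s.
r = mv/(qB₂), so r₁ = 0.62907 m and r₂ = 0.63710 m, giving Δr = 8.03×10^-3 m.
After a semicircle each ion lands a diameter 2r from the entry slit, so the separation is 2Δr = 0.0161 m.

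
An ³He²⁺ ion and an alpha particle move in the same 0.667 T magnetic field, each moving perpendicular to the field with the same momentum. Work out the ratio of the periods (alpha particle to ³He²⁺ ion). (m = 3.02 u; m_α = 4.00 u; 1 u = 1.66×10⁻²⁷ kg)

T = 2πm/(qB) is independent of speed, so T₂/T₁ = (m₂/q₂)/(m₁/q₁).
T_{alpha particle}/T_{³He²⁺ ion} = (6.64×10^-27/2e) / (5.01×10^-27/2e) = 1.32.

ratio ≈ 1.32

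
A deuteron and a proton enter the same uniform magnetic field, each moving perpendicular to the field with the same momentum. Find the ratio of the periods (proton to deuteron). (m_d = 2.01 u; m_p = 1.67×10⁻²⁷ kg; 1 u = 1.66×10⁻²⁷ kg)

ratio ≈ 0.501

T = 2πm/(qB) is independent of speed, so T₂/T₁ = (m₂/q₂)/(m₁/q₁).
T_{proton}/T_{deuteron} = (1.67×10^-27/1e) / (3.34×10^-27/1e) = 0.501.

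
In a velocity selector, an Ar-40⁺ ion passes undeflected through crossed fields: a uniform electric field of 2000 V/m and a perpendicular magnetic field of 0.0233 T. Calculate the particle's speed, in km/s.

For zero net force, qE = qvB, so v = E/B.
v = (2000) / (0.0233) = 8.58×10^4 m/s.

v ≈ 85.8 km/s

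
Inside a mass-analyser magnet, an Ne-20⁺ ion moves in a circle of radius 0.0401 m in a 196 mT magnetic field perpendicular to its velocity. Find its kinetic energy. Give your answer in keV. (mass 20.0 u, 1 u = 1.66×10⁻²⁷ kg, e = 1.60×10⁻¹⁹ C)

K ≈ 0.149 keV

v = qBr/m = (1×1.60×10^-19)(0.196)(0.0401) / (3.32×10^-26) = 3.79×10^4 m/s.
K = ½mv² = 0.5·(3.32×10^-26)·(3.79×10^4)² = 2.38×10^-17 J = 0.149 keV.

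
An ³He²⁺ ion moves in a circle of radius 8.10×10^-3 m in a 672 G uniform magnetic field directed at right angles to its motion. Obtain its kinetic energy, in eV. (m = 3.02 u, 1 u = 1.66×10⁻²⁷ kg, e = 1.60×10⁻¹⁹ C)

K ≈ 18.9 eV

v = qBr/m = (2×1.60×10^-19)(0.0672)(8.10×10^-3) / (5.01×10^-27) = 3.47×10^4 m/s.
K = ½mv² = 0.5·(5.01×10^-27)·(3.47×10^4)² = 3.03×10^-18 J = 18.9 eV.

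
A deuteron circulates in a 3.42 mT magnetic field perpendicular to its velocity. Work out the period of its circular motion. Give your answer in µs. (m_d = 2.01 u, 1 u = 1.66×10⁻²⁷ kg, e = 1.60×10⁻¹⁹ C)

T ≈ 38.3 µs

The cyclotron period is independent of speed: T = 2πm/(qB).
T = 2π(3.34×10^-27) / [(1×1.60×10^-19)(3.42×10^-3)] = 3.83×10^-5 s.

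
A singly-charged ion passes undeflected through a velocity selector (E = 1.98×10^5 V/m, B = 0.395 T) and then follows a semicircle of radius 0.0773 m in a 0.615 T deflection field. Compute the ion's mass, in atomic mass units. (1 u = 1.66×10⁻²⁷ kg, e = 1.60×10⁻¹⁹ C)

m ≈ 9.14 u

v = E/B₁ = 5.01×10^5 m/s.
From r = mv/(qB₂), m = qB₂r/v = (1×1.60×10^-19)(0.615)(0.0773) / (5.01×10^5) = 1.52×10^-26 kg.
In atomic mass units: m = 1.52×10^-26 / 1.66×10^-27 = 9.14 u.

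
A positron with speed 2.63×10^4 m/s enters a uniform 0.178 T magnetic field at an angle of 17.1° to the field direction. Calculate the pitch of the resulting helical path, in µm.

The velocity component along B is v∥ = v cos17.1° = 2.51×10^4 m/s.
The cyclotron period T = 2πm/(qB) = 2.01×10^-10 s is set by m, q, B alone.
Pitch = v∥·T = (2.51×10^4)(2.01×10^-10) = 5.05×10^-6 m.

pitch ≈ 5.05 µm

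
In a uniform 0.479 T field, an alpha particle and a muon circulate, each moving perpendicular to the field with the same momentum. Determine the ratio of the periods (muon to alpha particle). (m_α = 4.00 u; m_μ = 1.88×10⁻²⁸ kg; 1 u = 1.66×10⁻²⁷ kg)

ratio ≈ 0.0566

T = 2πm/(qB) is independent of speed, so T₂/T₁ = (m₂/q₂)/(m₁/q₁).
T_{muon}/T_{alpha particle} = (1.88×10^-28/1e) / (6.64×10^-27/2e) = 0.0566.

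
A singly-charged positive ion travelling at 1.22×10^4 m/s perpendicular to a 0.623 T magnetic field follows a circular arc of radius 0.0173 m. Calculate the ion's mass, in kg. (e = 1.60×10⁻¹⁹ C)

m ≈ 1.41×10^-25 kg

qvB = mv²/r ⇒ m = qBr/v.
m = (1×1.60×10^-19)(0.623)(0.0173) / (1.22×10^4) = 1.41×10^-25 kg.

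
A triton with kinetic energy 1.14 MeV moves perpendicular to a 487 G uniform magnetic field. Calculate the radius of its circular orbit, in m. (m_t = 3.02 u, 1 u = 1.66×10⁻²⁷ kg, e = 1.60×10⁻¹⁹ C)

r ≈ 5.49 m

Convert the energy: K = 1.14 MeV = 1.82×10^-13 J.
v = √(2K/m) = √(2·1.82×10^-13/5.01×10^-27) = 8.53×10^6 m/s.
r = mv/(qB) = (5.01×10^-27)(8.53×10^6) / [(1×1.60×10^-19)(0.0487)] = 5.49 m.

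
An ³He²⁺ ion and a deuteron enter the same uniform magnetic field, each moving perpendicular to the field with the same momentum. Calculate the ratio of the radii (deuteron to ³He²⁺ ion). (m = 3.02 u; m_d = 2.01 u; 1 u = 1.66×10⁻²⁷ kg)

r = p/(qB) ⇒ at equal p, r ∝ 1/q.
r_{deuteron}/r_{³He²⁺ ion} = 2.00.

ratio ≈ 2.00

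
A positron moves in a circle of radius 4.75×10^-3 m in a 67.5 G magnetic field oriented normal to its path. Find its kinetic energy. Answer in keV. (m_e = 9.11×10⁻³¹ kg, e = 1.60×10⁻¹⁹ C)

v = qBr/m = (1×1.60×10^-19)(6.75×10^-3)(4.75×10^-3) / (9.11×10^-31) = 5.63×10^6 m/s.
K = ½mv² = 0.5·(9.11×10^-31)·(5.63×10^6)² = 1.44×10^-17 J = 0.0903 keV.

K ≈ 0.0903 keV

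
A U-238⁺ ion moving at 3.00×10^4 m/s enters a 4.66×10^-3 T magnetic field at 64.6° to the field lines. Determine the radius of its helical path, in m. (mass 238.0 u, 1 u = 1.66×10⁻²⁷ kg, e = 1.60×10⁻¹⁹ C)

r ≈ 14.4 m

Only the perpendicular component v⊥ = v sin64.6° = 2.71×10^4 m/s is bent by the field.
r = m v⊥ /(qB) = (3.95×10^-25)(2.71×10^4) / [(1×1.60×10^-19)(4.66×10^-3)] = 14.4 m.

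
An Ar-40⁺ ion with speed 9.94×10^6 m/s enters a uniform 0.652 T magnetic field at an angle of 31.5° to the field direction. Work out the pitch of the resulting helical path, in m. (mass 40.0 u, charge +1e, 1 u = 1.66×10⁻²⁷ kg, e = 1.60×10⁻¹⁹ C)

pitch ≈ 33.9 m

The velocity component along B is v∥ = v cos31.5° = 8.48×10^6 m/s.
The cyclotron period T = 2πm/(qB) = 4.00×10^-6 s is set by m, q, B alone.
Pitch = v∥·T = (8.48×10^6)(4.00×10^-6) = 33.9 m.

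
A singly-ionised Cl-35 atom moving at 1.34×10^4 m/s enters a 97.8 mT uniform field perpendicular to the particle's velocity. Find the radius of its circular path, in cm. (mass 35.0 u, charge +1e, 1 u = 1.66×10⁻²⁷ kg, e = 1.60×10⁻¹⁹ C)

r ≈ 4.98 cm

The magnetic force provides the centripetal force: qvB = mv²/r, so r = mv/(qB).
r = (5.81×10^-26 kg)(1.34×10^4 m/s) / [(1×1.60×10^-19 C)(0.0978 T)] = 0.0498 m.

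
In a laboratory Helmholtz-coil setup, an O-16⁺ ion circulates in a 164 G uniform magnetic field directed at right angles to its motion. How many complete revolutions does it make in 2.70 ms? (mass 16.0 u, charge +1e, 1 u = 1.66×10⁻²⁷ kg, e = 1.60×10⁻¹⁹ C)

N = 42

T = 2πm/(qB) = 2π(2.656×10^-26) / [(1×1.60×10^-19)(0.0164)] = 6.3598×10^-5 s.
N = t/T = 2.70×10^-3 / 6.3598×10^-5 ≈ 42.45, so 42 complete revolutions.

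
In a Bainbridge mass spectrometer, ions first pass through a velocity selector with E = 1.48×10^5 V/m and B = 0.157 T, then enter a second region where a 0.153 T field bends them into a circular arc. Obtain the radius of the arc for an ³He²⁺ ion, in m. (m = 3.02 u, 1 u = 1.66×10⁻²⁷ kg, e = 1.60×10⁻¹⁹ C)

The selector passes v = E/B = 1.48×10^5/0.157 = 9.43×10^5 m/s.
In the deflection region, r = mv/(qB₂) = (5.01×10^-27)(9.43×10^5) / [(2×1.60×10^-19)(0.153)] = 0.0965 m.

r ≈ 0.0965 m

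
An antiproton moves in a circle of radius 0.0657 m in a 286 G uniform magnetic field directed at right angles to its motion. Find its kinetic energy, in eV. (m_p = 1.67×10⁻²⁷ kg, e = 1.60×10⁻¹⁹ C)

v = qBr/m = (1×1.60×10^-19)(0.0286)(0.0657) / (1.67×10^-27) = 1.80×10^5 m/s.
K = ½mv² = 0.5·(1.67×10^-27)·(1.80×10^5)² = 2.71×10^-17 J = 169 eV.

K ≈ 169 eV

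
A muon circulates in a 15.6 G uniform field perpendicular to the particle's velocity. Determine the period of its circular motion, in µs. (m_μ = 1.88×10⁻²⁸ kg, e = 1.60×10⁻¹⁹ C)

T ≈ 4.73 µs

The cyclotron period is independent of speed: T = 2πm/(qB).
T = 2π(1.88×10^-28) / [(1×1.60×10^-19)(1.56×10^-3)] = 4.73×10^-6 s.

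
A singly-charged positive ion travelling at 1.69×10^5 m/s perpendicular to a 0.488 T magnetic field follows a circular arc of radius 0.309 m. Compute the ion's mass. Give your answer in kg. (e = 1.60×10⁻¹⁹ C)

m ≈ 1.43×10^-25 kg

qvB = mv²/r ⇒ m = qBr/v.
m = (1×1.60×10^-19)(0.488)(0.309) / (1.69×10^5) = 1.43×10^-25 kg.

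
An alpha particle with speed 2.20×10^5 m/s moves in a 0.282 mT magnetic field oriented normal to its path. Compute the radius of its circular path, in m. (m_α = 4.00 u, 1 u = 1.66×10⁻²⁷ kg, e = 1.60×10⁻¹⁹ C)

The magnetic force provides the centripetal force: qvB = mv²/r, so r = mv/(qB).
r = (6.64×10^-27 kg)(2.20×10^5 m/s) / [(2×1.60×10^-19 C)(2.82×10^-4 T)] = 16.2 m.

r ≈ 16.2 m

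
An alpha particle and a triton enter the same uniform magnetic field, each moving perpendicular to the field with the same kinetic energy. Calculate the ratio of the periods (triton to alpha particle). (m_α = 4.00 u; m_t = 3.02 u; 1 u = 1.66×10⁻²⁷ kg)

ratio ≈ 1.51

T = 2πm/(qB) is independent of speed, so T₂/T₁ = (m₂/q₂)/(m₁/q₁).
T_{triton}/T_{alpha particle} = (5.01×10^-27/1e) / (6.64×10^-27/2e) = 1.51.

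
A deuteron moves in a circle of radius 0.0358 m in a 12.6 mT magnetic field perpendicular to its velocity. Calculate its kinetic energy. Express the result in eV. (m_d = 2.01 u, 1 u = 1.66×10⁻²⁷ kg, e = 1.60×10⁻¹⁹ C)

K ≈ 4.88 eV

v = qBr/m = (1×1.60×10^-19)(0.0126)(0.0358) / (3.34×10^-27) = 2.16×10^4 m/s.
K = ½mv² = 0.5·(3.34×10^-27)·(2.16×10^4)² = 7.81×10^-19 J = 4.88 eV.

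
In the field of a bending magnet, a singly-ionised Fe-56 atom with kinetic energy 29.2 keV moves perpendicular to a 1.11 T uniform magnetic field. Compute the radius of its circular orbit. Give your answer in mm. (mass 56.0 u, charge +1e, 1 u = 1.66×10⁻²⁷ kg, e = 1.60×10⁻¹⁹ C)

r ≈ 166 mm

Convert the energy: K = 29.2 keV = 4.67×10^-15 J.
v = √(2K/m) = √(2·4.67×10^-15/9.30×10^-26) = 3.17×10^5 m/s.
r = mv/(qB) = (9.30×10^-26)(3.17×10^5) / [(1×1.60×10^-19)(1.11)] = 0.166 m.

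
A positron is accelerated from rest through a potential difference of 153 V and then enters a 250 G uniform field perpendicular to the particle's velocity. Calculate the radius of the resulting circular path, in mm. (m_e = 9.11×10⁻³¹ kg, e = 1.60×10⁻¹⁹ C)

The kinetic energy gained is K = qV = (1×1.60×10^-19)(153) = 2.45×10^-17 J.
v = √(2K/m) = 7.33×10^6 m/s.
r = mv/(qB) = (9.11×10^-31)(7.33×10^6) / [(1×1.60×10^-19)(0.0250)] = 1.67×10^-3 m.

r ≈ 1.67 mm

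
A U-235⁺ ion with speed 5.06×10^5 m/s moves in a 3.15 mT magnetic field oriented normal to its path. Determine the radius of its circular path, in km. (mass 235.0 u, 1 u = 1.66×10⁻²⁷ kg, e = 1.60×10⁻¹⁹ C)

The magnetic force provides the centripetal force: qvB = mv²/r, so r = mv/(qB).
r = (3.90×10^-25 kg)(5.06×10^5 m/s) / [(1×1.60×10^-19 C)(3.15×10^-3 T)] = 392 m.

r ≈ 0.392 km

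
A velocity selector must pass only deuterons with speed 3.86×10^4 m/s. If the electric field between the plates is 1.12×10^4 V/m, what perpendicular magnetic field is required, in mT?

qE = qvB ⇒ B = E/v = (1.12×10^4) / (3.86×10^4) = 0.290 T.

B ≈ 290 mT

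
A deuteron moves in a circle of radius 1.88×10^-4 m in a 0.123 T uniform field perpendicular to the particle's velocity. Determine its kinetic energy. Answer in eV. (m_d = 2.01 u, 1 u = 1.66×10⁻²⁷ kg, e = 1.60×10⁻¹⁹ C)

v = qBr/m = (1×1.60×10^-19)(0.123)(1.88×10^-4) / (3.34×10^-27) = 1110 m/s.
K = ½mv² = 0.5·(3.34×10^-27)·(1110)² = 2.05×10^-21 J = 0.0128 eV.

K ≈ 0.0128 eV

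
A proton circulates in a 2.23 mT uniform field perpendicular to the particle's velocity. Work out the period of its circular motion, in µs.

The cyclotron period is independent of speed: T = 2πm/(qB).
T = 2π(1.67×10^-27) / [(1×1.60×10^-19)(2.23×10^-3)] = 2.94×10^-5 s.

T ≈ 29.4 µs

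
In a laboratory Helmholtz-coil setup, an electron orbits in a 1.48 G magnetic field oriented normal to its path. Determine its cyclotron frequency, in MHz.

f = qB/(2πm) = (1×1.60×10^-19)(1.48×10^-4) / [2π(9.11×10^-31)] = 4.14×10^6 Hz.

f ≈ 4.14 MHz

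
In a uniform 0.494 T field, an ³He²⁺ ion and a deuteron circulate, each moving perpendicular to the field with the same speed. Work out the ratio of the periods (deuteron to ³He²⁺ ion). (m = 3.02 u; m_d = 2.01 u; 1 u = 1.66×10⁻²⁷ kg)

T = 2πm/(qB) is independent of speed, so T₂/T₁ = (m₂/q₂)/(m₁/q₁).
T_{deuteron}/T_{³He²⁺ ion} = (3.34×10^-27/1e) / (5.01×10^-27/2e) = 1.33.

ratio ≈ 1.33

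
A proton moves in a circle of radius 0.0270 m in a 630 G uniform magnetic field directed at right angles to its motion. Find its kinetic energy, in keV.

v = qBr/m = (1×1.60×10^-19)(0.0630)(0.0270) / (1.67×10^-27) = 1.63×10^5 m/s.
K = ½mv² = 0.5·(1.67×10^-27)·(1.63×10^5)² = 2.22×10^-17 J = 0.139 keV.

K ≈ 0.139 keV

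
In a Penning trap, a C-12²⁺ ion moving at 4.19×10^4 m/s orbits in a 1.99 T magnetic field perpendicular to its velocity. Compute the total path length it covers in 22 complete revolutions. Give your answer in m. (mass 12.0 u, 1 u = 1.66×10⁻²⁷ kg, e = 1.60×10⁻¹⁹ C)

r = mv/(qB) = 1.31×10^-3 m, so one revolution covers 2πr = 8.24×10^-3 m.
In 22 revolutions: L = 22·2πr = 0.181 m.

L ≈ 0.181 m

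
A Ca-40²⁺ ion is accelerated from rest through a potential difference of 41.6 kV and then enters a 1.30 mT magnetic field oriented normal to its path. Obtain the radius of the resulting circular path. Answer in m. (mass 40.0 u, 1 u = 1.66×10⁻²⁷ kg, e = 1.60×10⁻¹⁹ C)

The kinetic energy gained is K = qV = (2×1.60×10^-19)(4.16×10^4) = 1.33×10^-14 J.
v = √(2K/m) = 6.33×10^5 m/s.
r = mv/(qB) = (6.64×10^-26)(6.33×10^5) / [(2×1.60×10^-19)(1.30×10^-3)] = 101 m.

r ≈ 101 m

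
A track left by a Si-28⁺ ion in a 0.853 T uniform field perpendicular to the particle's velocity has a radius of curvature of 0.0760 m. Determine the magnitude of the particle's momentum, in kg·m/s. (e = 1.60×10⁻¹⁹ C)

p ≈ 1.04×10^-20 kg·m/s

Since qvB = mv²/r, the momentum p = mv = qBr.
p = (1×1.60×10^-19)(0.853)(0.0760) = 1.04×10^-20 kg·m/s.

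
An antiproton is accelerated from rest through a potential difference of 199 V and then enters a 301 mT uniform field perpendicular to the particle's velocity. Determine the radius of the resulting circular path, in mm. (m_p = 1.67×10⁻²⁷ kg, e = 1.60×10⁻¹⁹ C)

The kinetic energy gained is K = qV = (1×1.60×10^-19)(199) = 3.18×10^-17 J.
v = √(2K/m) = 1.95×10^5 m/s.
r = mv/(qB) = (1.67×10^-27)(1.95×10^5) / [(1×1.60×10^-19)(0.301)] = 6.77×10^-3 m.

r ≈ 6.77 mm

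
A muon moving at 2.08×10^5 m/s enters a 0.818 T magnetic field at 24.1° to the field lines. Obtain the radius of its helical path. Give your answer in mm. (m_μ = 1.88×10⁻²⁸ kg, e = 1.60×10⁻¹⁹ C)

Only the perpendicular component v⊥ = v sin24.1° = 8.49×10^4 m/s is bent by the field.
r = m v⊥ /(qB) = (1.88×10^-28)(8.49×10^4) / [(1×1.60×10^-19)(0.818)] = 1.22×10^-4 m.

r ≈ 0.122 mm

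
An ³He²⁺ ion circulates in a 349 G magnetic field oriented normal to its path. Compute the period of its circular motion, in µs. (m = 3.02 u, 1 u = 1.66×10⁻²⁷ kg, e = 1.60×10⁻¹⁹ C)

The cyclotron period is independent of speed: T = 2πm/(qB).
T = 2π(5.01×10^-27) / [(2×1.60×10^-19)(0.0349)] = 2.82×10^-6 s.

T ≈ 2.82 µs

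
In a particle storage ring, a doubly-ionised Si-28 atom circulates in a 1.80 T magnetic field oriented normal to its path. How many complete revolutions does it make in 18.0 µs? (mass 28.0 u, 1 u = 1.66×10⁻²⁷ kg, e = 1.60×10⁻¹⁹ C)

N = 35

T = 2πm/(qB) = 2π(4.648×10^-26) / [(2×1.60×10^-19)(1.80)] = 5.0702×10^-7 s.
N = t/T = 1.80×10^-5 / 5.0702×10^-7 ≈ 35.50, so 35 complete revolutions.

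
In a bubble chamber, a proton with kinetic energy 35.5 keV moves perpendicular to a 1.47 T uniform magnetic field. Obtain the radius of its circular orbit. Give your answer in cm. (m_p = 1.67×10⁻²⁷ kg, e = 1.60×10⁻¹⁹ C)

r ≈ 1.85 cm

Convert the energy: K = 35.5 keV = 5.68×10^-15 J.
v = √(2K/m) = √(2·5.68×10^-15/1.67×10^-27) = 2.61×10^6 m/s.
r = mv/(qB) = (1.67×10^-27)(2.61×10^6) / [(1×1.60×10^-19)(1.47)] = 0.0185 m.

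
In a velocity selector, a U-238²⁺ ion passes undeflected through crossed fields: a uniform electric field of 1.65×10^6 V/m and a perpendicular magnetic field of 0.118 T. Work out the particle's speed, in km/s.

v ≈ 14000 km/s

For zero net force, qE = qvB, so v = E/B.
v = (1.65×10^6) / (0.118) = 1.40×10^7 m/s.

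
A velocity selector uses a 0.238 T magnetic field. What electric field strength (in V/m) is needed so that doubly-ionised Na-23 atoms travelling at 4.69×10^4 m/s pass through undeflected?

E ≈ 1.12×10^4 V/m

qE = qvB ⇒ E = vB = (4.69×10^4)(0.238) = 1.12×10^4 V/m.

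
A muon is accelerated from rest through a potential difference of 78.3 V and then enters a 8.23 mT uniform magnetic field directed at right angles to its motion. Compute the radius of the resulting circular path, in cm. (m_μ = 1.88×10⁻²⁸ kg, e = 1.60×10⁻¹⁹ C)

r ≈ 5.21 cm

The kinetic energy gained is K = qV = (1×1.60×10^-19)(78.3) = 1.25×10^-17 J.
v = √(2K/m) = 3.65×10^5 m/s.
r = mv/(qB) = (1.88×10^-28)(3.65×10^5) / [(1×1.60×10^-19)(8.23×10^-3)] = 0.0521 m.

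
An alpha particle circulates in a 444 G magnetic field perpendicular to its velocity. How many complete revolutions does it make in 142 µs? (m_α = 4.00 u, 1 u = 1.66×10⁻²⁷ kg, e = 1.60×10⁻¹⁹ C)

N = 48

T = 2πm/(qB) = 2π(6.64×10^-27) / [(2×1.60×10^-19)(0.0444)] = 2.9364×10^-6 s.
N = t/T = 1.42×10^-4 / 2.9364×10^-6 ≈ 48.36, so 48 complete revolutions.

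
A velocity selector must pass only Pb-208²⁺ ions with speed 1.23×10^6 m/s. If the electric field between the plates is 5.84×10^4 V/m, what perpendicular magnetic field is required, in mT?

qE = qvB ⇒ B = E/v = (5.84×10^4) / (1.23×10^6) = 0.0475 T.

B ≈ 47.5 mT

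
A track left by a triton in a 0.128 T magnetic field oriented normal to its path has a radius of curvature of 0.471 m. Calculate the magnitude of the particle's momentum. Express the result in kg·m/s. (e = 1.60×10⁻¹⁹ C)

Since qvB = mv²/r, the momentum p = mv = qBr.
p = (1×1.60×10^-19)(0.128)(0.471) = 9.65×10^-21 kg·m/s.

p ≈ 9.65×10^-21 kg·m/s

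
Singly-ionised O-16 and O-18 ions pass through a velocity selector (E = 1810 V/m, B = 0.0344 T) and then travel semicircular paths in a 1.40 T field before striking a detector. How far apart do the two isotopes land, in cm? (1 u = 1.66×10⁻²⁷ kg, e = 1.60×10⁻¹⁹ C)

Both emerge at v = E/B₁ = 5.26×10^4 m/s.
r = mv/(qB₂), so r₁ = 6.239×10^-3 m and r₂ = 7.019×10^-3 m, giving Δr = 7.80×10^-4 m.
After a semicircle each ion lands a diameter 2r from the entry slit, so the separation is 2Δr = 1.56×10^-3 m.

Δd ≈ 0.156 cm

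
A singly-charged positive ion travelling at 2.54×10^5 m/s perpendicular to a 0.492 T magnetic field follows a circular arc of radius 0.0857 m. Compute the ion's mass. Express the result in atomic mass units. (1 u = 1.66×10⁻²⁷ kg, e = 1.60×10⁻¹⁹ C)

qvB = mv²/r ⇒ m = qBr/v.
m = (1×1.60×10^-19)(0.492)(0.0857) / (2.54×10^5) = 2.66×10^-26 kg = 16.0 u.

m ≈ 16.0 u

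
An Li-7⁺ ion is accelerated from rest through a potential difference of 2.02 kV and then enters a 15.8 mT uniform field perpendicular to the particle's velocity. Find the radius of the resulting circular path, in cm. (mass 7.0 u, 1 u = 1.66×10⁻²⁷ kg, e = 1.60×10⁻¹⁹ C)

r ≈ 108 cm

The kinetic energy gained is K = qV = (1×1.60×10^-19)(2020) = 3.23×10^-16 J.
v = √(2K/m) = 2.36×10^5 m/s.
r = mv/(qB) = (1.16×10^-26)(2.36×10^5) / [(1×1.60×10^-19)(0.0158)] = 1.08 m.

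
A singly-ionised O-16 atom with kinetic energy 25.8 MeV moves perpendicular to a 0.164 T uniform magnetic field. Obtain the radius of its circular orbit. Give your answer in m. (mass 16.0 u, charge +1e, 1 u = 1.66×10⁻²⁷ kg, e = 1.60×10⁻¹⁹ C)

Convert the energy: K = 25.8 MeV = 4.13×10^-12 J.
v = √(2K/m) = √(2·4.13×10^-12/2.66×10^-26) = 1.76×10^7 m/s.
r = mv/(qB) = (2.66×10^-26)(1.76×10^7) / [(1×1.60×10^-19)(0.164)] = 17.8 m.

r ≈ 17.8 m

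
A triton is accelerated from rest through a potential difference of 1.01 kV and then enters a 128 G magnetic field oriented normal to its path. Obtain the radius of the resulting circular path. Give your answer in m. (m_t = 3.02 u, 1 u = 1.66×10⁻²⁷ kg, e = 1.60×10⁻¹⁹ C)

The kinetic energy gained is K = qV = (1×1.60×10^-19)(1010) = 1.62×10^-16 J.
v = √(2K/m) = 2.54×10^5 m/s.
r = mv/(qB) = (5.01×10^-27)(2.54×10^5) / [(1×1.60×10^-19)(0.0128)] = 0.622 m.

r ≈ 0.622 m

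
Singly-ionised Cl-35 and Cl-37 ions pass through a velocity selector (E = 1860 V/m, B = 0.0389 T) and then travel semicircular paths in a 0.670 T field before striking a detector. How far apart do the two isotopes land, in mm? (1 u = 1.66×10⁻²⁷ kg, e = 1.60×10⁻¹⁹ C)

Both emerge at v = E/B₁ = 4.78×10^4 m/s.
r = mv/(qB₂), so r₁ = 0.02591 m and r₂ = 0.02740 m, giving Δr = 1.48×10^-3 m.
After a semicircle each ion lands a diameter 2r from the entry slit, so the separation is 2Δr = 2.96×10^-3 m.

Δd ≈ 2.96 mm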